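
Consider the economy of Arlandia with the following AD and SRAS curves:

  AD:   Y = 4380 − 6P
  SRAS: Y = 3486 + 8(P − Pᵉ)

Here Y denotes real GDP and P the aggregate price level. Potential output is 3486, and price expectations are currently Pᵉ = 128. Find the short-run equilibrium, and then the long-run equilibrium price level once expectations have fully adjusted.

Short run: with Pᵉ = 128, SRAS is Y = 2462 + 8P. Setting AD = SRAS gives 1918 = 14P, so P = 137 and Y = 4380 − 6·137 = 3558.
Output 3558 is above potential 3486, so over time expected prices rise and SRAS shifts left until Y returns to 3486.
Long run: Y = 3486 on the AD curve gives 3486 = 4380 − 6P, so P = 149.

Short run: P = 137, Y = 3558. Long run: P = 149.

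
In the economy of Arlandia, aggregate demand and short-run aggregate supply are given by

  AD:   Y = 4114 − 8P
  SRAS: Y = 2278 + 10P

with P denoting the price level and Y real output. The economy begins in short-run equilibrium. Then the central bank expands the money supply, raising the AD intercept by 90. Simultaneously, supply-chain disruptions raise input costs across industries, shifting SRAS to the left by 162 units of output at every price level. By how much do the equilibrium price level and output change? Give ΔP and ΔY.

After both shocks: AD is Y = 4204 − 8P and SRAS is Y = 2116 + 10P.
Setting them equal: 2088 = 18P, so P = 116.
Y = 4204 − 8·116 = 3276.
Initially P = 102, Y = 3298, so ΔP = +14 and ΔY = -22.

ΔP = +14, ΔY = -22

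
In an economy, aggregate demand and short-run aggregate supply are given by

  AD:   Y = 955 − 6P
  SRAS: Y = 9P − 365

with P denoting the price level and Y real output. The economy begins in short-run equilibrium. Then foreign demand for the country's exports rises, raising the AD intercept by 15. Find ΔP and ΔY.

ΔP = +1, ΔY = +9

This is a positive demand shock: AD shifts right.
New AD: Y = 970 − 6P.
Set AD = SRAS: 970 − 6P = 9P − 365, so 1335 = 15P and P = 89.
Y = 970 − 6·89 = 436.
Initially P = 88, Y = 427, so ΔP = +1 and ΔY = +9.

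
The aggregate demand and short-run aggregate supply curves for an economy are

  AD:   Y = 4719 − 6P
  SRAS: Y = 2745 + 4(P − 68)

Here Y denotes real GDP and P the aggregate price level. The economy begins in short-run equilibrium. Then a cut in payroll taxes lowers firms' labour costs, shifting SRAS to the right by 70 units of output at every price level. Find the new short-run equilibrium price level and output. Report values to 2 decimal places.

P = 217.60, Y = 3413.40

This is a positive supply shock: SRAS shifts right.
New SRAS: Y = 2543 + 4P.
Set AD = SRAS: 4719 − 6P = 2543 + 4P, so 2176 = 10P and P = 217.60.
Substituting into AD, Y = 3413.40.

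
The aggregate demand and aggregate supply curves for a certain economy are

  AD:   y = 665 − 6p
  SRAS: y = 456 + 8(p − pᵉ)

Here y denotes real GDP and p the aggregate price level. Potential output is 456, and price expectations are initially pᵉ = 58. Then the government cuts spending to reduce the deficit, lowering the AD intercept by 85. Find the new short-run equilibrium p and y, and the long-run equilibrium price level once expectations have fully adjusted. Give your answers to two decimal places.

Short run: p = 42.00, y = 328.00. Long run: p = 20.67.

AD shifts left: new AD is y = 580 − 6p. With pᵉ = 58, SRAS is y = 8p − 8.
Short run: 580 − 6p = 8p − 8 gives 588 = 14p, so p = 42.00 and y = 580 − 6p = 328.00.
y = 328.00 is below potential 456; expectations adjust and SRAS shifts right until y = 456.
Long run: on the new AD curve, 456 = 580 − 6p gives p = 20.67.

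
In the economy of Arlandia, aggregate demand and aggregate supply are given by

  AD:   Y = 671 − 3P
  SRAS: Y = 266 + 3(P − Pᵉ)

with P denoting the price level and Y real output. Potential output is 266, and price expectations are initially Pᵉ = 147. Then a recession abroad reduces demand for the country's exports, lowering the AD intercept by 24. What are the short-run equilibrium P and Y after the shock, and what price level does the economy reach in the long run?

Short run: P = 137, Y = 236. Long run: P = 127.

AD shifts left: new AD is Y = 647 − 3P. With Pᵉ = 147, SRAS is Y = 3P − 175.
Short run: 647 − 3P = 3P − 175 gives 822 = 6P, so P = 137 and Y = 647 − 3·137 = 236.
Y = 236 is below potential 266; expectations adjust and SRAS shifts right until Y = 266.
Long run: on the new AD curve, 266 = 647 − 3P gives P = 127.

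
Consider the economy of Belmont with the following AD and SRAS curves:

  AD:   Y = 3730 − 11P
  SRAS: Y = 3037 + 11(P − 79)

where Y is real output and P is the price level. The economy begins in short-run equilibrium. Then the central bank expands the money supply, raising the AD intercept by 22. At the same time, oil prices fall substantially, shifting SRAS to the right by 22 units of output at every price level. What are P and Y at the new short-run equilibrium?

After both shocks: AD is Y = 3752 − 11P and SRAS is Y = 2190 + 11P.
Setting them equal: 1562 = 22P, so P = 71.
Y = 3752 − 11·71 = 2971.

P = 71, Y = 2971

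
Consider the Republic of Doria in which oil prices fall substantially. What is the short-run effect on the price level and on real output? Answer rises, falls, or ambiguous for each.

This is a favourable supply shock: SRAS shifts right.
Moving along the downward-sloping AD curve, P falls and Y rises.

Price level: falls; output: rises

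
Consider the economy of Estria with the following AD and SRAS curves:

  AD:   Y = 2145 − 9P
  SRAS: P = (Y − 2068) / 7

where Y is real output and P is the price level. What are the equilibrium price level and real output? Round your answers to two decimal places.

Rearrange SRAS to Y = 2068 + 7P.
Set AD = SRAS: 2145 − 9P = 2068 + 7P, so 77 = 16P and P = 4.81.
Substituting into AD, Y = 2145 − 9P = 2101.69.

P = 4.81, Y = 2101.69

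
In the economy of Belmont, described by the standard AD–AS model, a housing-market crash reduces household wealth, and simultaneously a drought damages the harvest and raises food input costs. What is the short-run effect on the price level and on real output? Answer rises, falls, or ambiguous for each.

Price level: ambiguous; output: falls

The first event is a negative demand shock: AD shifts left, which by itself pushes P down and Y down.
The second is an adverse supply shock: SRAS shifts left, which by itself pushes P up and Y down.
The two shocks push P in opposite directions, so the effect on P is ambiguous. Both shocks push Y down, so Y falls.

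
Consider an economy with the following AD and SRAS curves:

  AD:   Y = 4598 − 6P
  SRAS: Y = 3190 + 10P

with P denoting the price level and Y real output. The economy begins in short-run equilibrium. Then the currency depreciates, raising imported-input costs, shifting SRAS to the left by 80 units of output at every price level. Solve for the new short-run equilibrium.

This is a negative supply shock: SRAS shifts left.
New SRAS: Y = 3110 + 10P.
Set AD = SRAS: 4598 − 6P = 3110 + 10P, so 1488 = 16P and P = 93.
Y = 4598 − 6·93 = 4040.

P = 93, Y = 4040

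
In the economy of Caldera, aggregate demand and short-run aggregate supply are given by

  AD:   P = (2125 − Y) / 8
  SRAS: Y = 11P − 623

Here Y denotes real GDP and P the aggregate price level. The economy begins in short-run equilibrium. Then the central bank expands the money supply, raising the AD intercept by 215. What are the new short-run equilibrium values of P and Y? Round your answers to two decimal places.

This is a positive demand shock: AD shifts right.
New AD: Y = 2340 − 8P.
Set AD = SRAS: 2340 − 8P = 11P − 623, so 2963 = 19P and P = 155.95.
Substituting into AD, Y = 1092.42.

P = 155.95, Y = 1092.42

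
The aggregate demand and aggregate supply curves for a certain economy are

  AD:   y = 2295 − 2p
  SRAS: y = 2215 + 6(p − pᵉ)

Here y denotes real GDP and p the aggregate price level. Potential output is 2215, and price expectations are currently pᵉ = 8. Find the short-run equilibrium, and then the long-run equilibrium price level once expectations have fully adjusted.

Short run: with pᵉ = 8, SRAS is y = 2167 + 6p. Setting AD = SRAS gives 128 = 8p, so p = 16 and y = 2295 − 2·16 = 2263.
Output 2263 is above potential 2215, so over time expected prices rise and SRAS shifts left until y returns to 2215.
Long run: y = 2215 on the AD curve gives 2215 = 2295 − 2p, so p = 40.

Short run: p = 16, y = 2263. Long run: p = 40.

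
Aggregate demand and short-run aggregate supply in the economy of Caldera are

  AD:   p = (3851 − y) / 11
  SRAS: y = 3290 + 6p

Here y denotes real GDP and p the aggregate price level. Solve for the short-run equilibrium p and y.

Rearrange AD to y = 3851 − 11p.
Set AD = SRAS: 3851 − 11p = 3290 + 6p, so 561 = 17p and p = 33.
Then y = 3851 − 11·33 = 3488.

p = 33, y = 3488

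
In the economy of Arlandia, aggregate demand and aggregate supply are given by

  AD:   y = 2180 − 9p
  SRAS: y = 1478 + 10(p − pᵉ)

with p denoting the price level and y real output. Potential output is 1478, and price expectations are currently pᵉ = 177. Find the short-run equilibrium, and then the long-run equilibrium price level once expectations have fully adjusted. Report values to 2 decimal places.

Short run: with pᵉ = 177, SRAS is y = 10p − 292. Setting AD = SRAS gives 2472 = 19p, so p = 130.11 and y = 2180 − 9p = 1009.05.
Output 1009.05 is below potential 1478, so over time expected prices fall and SRAS shifts right until y returns to 1478.
Long run: y = 1478 on the AD curve gives 1478 = 2180 − 9p, so p = 78.00.

Short run: p = 130.11, y = 1009.05. Long run: p = 78.00.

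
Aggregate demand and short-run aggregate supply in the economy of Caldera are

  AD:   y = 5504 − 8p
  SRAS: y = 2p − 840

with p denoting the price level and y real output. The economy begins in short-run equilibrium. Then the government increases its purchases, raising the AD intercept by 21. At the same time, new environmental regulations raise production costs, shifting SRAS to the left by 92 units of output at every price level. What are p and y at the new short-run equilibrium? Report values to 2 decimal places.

p = 645.70, y = 359.40

After both shocks: AD is y = 5525 − 8p and SRAS is y = 2p − 932.
Setting them equal: 6457 = 10p, so p = 645.70.
Substituting into AD, y = 359.40.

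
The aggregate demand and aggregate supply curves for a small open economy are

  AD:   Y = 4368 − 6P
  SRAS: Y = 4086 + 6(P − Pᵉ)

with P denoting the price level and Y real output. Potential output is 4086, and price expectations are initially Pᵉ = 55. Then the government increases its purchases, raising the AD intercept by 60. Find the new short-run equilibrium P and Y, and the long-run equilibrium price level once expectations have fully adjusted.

AD shifts right: new AD is Y = 4428 − 6P. With Pᵉ = 55, SRAS is Y = 3756 + 6P.
Short run: 4428 − 6P = 3756 + 6P gives 672 = 12P, so P = 56 and Y = 4428 − 6·56 = 4092.
Y = 4092 is above potential 4086; expectations adjust and SRAS shifts left until Y = 4086.
Long run: on the new AD curve, 4086 = 4428 − 6P gives P = 57.

Short run: P = 56, Y = 4092. Long run: P = 57.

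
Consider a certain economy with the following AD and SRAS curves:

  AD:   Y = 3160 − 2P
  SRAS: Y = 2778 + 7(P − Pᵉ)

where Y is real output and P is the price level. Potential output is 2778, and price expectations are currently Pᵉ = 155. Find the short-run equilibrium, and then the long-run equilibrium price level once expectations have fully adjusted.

Short run: with Pᵉ = 155, SRAS is Y = 1693 + 7P. Setting AD = SRAS gives 1467 = 9P, so P = 163 and Y = 3160 − 2·163 = 2834.
Output 2834 is above potential 2778, so over time expected prices rise and SRAS shifts left until Y returns to 2778.
Long run: Y = 2778 on the AD curve gives 2778 = 3160 − 2P, so P = 191.

Short run: P = 163, Y = 2834. Long run: P = 191.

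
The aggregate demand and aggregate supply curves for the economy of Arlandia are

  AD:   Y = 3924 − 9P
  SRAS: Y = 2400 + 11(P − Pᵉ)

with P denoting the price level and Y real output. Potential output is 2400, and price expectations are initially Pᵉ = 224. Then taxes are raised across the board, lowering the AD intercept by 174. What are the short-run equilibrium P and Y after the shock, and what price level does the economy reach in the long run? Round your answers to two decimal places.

Short run: P = 190.70, Y = 2033.70. Long run: P = 150.00.

AD shifts left: new AD is Y = 3750 − 9P. With Pᵉ = 224, SRAS is Y = 11P − 64.
Short run: 3750 − 9P = 11P − 64 gives 3814 = 20P, so P = 190.70 and Y = 3750 − 9P = 2033.70.
Y = 2033.70 is below potential 2400; expectations adjust and SRAS shifts right until Y = 2400.
Long run: on the new AD curve, 2400 = 3750 − 9P gives P = 150.00.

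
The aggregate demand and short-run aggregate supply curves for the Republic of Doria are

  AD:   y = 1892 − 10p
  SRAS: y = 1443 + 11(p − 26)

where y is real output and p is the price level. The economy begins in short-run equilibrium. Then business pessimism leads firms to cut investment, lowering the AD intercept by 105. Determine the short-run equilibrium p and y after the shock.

p = 30, y = 1487

This is a negative demand shock: AD shifts left.
New AD: y = 1787 − 10p.
SRAS can be written y = 1157 + 11p.
Set AD = SRAS: 1787 − 10p = 1157 + 11p, so 630 = 21p and p = 30.
y = 1787 − 10·30 = 1487.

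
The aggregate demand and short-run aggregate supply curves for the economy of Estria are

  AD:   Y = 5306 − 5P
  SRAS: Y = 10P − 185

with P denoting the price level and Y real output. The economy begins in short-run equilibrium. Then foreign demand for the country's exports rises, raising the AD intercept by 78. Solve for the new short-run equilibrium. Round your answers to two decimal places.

This is a positive demand shock: AD shifts right.
New AD: Y = 5384 − 5P.
Set AD = SRAS: 5384 − 5P = 10P − 185, so 5569 = 15P and P = 371.27.
Substituting into AD, Y = 3527.67.

P = 371.27, Y = 3527.67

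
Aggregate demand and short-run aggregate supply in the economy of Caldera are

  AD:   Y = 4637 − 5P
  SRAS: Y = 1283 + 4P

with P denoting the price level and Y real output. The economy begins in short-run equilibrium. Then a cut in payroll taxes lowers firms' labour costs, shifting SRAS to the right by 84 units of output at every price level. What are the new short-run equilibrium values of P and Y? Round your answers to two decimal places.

P = 363.33, Y = 2820.33

This is a positive supply shock: SRAS shifts right.
New SRAS: Y = 1367 + 4P.
Set AD = SRAS: 4637 − 5P = 1367 + 4P, so 3270 = 9P and P = 363.33.
Substituting into AD, Y = 2820.33.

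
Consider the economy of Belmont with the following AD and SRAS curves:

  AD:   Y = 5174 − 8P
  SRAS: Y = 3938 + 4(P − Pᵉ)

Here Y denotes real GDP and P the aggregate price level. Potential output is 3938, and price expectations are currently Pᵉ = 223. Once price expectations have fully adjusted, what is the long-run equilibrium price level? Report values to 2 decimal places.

Short run: with Pᵉ = 223, SRAS is Y = 3046 + 4P. Setting AD = SRAS gives 2128 = 12P, so P = 177.33 and Y = 5174 − 8P = 3755.33.
Output 3755.33 is below potential 3938, so over time expected prices fall and SRAS shifts right until Y returns to 3938.
Long run: Y = 3938 on the AD curve gives 3938 = 5174 − 8P, so P = 154.50.

Long-run P = 154.50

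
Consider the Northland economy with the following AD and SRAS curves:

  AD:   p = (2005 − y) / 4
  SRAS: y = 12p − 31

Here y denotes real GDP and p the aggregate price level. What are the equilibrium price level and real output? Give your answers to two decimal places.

p = 127.25, y = 1496.00

Rearrange AD to y = 2005 − 4p.
Set AD = SRAS: 2005 − 4p = 12p − 31, so 2036 = 16p and p = 127.25.
Substituting into AD, y = 2005 − 4p = 1496.00.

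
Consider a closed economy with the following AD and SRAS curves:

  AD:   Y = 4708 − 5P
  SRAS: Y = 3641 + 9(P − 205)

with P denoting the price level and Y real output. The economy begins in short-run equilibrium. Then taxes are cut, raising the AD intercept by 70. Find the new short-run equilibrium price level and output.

This is a positive demand shock: AD shifts right.
New AD: Y = 4778 − 5P.
SRAS can be written Y = 1796 + 9P.
Set AD = SRAS: 4778 − 5P = 1796 + 9P, so 2982 = 14P and P = 213.
Y = 4778 − 5·213 = 3713.

P = 213, Y = 3713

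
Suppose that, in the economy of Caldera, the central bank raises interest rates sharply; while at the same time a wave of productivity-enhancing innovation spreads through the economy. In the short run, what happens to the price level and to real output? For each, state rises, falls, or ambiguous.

Price level: falls; output: ambiguous

The first event is a negative demand shock: AD shifts left, which by itself pushes P down and Y down.
The second is a favourable supply shock: SRAS shifts right, which by itself pushes P down and Y up.
Both shocks push P down, so P falls. The two shocks push Y in opposite directions, so the effect on Y is ambiguous.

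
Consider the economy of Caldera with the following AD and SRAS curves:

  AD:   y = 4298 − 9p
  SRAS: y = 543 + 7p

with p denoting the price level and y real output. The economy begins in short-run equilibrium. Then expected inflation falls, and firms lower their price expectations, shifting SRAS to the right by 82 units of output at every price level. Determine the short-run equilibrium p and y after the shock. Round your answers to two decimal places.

This is a positive supply shock: SRAS shifts right.
New SRAS: y = 625 + 7p.
Set AD = SRAS: 4298 − 9p = 625 + 7p, so 3673 = 16p and p = 229.56.
Substituting into AD, y = 2231.94.

p = 229.56, y = 2231.94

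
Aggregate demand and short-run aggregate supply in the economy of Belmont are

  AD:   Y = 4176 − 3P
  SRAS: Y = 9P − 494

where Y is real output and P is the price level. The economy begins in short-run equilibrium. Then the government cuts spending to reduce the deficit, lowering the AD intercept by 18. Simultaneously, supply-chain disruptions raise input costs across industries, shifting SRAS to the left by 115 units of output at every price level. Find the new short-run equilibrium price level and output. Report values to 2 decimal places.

P = 397.25, Y = 2966.25

After both shocks: AD is Y = 4158 − 3P and SRAS is Y = 9P − 609.
Setting them equal: 4767 = 12P, so P = 397.25.
Substituting into AD, Y = 2966.25.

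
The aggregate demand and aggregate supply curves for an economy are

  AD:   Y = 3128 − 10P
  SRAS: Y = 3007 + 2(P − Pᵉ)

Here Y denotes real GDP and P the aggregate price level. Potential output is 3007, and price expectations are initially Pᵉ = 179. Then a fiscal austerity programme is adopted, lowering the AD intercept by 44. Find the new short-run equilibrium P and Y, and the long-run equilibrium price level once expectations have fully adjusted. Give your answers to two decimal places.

AD shifts left: new AD is Y = 3084 − 10P. With Pᵉ = 179, SRAS is Y = 2649 + 2P.
Short run: 3084 − 10P = 2649 + 2P gives 435 = 12P, so P = 36.25 and Y = 3084 − 10P = 2721.50.
Y = 2721.50 is below potential 3007; expectations adjust and SRAS shifts right until Y = 3007.
Long run: on the new AD curve, 3007 = 3084 − 10P gives P = 7.70.

Short run: P = 36.25, Y = 2721.50. Long run: P = 7.70.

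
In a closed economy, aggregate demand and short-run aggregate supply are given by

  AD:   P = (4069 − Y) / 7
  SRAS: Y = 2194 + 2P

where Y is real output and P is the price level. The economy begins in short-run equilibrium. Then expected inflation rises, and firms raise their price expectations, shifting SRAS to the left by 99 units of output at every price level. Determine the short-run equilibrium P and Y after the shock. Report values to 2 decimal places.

This is a negative supply shock: SRAS shifts left.
New SRAS: Y = 2095 + 2P.
Set AD = SRAS: 4069 − 7P = 2095 + 2P, so 1974 = 9P and P = 219.33.
Substituting into AD, Y = 2533.67.

P = 219.33, Y = 2533.67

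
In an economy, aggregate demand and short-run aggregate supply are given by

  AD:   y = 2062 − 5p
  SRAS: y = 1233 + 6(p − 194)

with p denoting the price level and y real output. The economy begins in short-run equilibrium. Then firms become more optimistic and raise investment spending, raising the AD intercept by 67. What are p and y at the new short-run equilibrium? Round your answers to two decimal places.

This is a positive demand shock: AD shifts right.
New AD: y = 2129 − 5p.
SRAS can be written y = 69 + 6p.
Set AD = SRAS: 2129 − 5p = 69 + 6p, so 2060 = 11p and p = 187.27.
Substituting into AD, y = 1192.64.

p = 187.27, y = 1192.64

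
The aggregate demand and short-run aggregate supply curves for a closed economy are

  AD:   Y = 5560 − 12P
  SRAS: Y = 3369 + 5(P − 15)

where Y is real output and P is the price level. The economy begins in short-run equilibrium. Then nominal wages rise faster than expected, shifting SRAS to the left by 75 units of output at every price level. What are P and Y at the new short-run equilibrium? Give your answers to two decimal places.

P = 137.71, Y = 3907.53

This is a negative supply shock: SRAS shifts left.
New SRAS: Y = 3219 + 5P.
Set AD = SRAS: 5560 − 12P = 3219 + 5P, so 2341 = 17P and P = 137.71.
Substituting into AD, Y = 3907.53.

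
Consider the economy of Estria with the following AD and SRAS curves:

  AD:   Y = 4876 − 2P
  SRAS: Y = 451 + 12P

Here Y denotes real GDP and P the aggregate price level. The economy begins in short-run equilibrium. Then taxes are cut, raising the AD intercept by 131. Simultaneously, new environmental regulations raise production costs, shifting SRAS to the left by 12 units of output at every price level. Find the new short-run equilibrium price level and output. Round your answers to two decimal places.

After both shocks: AD is Y = 5007 − 2P and SRAS is Y = 439 + 12P.
Setting them equal: 4568 = 14P, so P = 326.29.
Substituting into AD, Y = 4354.43.

P = 326.29, Y = 4354.43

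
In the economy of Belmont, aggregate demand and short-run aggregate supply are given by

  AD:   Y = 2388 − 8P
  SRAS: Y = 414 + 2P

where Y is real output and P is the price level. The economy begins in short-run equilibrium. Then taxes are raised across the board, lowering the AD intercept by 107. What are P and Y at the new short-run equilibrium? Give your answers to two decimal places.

P = 186.70, Y = 787.40

This is a negative demand shock: AD shifts left.
New AD: Y = 2281 − 8P.
Set AD = SRAS: 2281 − 8P = 414 + 2P, so 1867 = 10P and P = 186.70.
Substituting into AD, Y = 787.40.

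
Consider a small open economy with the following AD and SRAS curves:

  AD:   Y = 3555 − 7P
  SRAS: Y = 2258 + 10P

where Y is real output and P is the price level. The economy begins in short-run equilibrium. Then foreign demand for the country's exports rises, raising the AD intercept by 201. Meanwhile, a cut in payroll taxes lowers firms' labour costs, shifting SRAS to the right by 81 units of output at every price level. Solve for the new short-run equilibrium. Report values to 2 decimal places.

P = 83.35, Y = 3172.53

After both shocks: AD is Y = 3756 − 7P and SRAS is Y = 2339 + 10P.
Setting them equal: 1417 = 17P, so P = 83.35.
Substituting into AD, Y = 3172.53.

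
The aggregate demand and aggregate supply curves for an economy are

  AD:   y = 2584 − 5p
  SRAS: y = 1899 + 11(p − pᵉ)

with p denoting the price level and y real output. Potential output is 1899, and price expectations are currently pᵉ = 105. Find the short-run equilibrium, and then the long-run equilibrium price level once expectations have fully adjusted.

Short run: p = 115, y = 2009. Long run: p = 137.

Short run: with pᵉ = 105, SRAS is y = 744 + 11p. Setting AD = SRAS gives 1840 = 16p, so p = 115 and y = 2584 − 5·115 = 2009.
Output 2009 is above potential 1899, so over time expected prices rise and SRAS shifts left until y returns to 1899.
Long run: y = 1899 on the AD curve gives 1899 = 2584 − 5p, so p = 137.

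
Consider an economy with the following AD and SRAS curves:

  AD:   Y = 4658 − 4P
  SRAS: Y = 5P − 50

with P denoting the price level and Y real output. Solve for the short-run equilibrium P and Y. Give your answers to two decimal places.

P = 523.11, Y = 2565.56

Set AD = SRAS: 4658 − 4P = 5P − 50, so 4708 = 9P and P = 523.11.
Substituting into AD, Y = 4658 − 4P = 2565.56.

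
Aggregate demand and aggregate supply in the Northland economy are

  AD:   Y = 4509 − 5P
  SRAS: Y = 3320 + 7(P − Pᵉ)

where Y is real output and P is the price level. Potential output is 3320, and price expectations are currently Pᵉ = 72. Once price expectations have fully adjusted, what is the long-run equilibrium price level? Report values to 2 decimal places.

Short run: with Pᵉ = 72, SRAS is Y = 2816 + 7P. Setting AD = SRAS gives 1693 = 12P, so P = 141.08 and Y = 4509 − 5P = 3803.58.
Output 3803.58 is above potential 3320, so over time expected prices rise and SRAS shifts left until Y returns to 3320.
Long run: Y = 3320 on the AD curve gives 3320 = 4509 − 5P, so P = 237.80.

Long-run P = 237.80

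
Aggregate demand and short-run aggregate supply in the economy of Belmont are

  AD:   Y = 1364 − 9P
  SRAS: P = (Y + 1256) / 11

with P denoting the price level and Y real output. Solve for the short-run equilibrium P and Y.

Rearrange SRAS to Y = 11P − 1256.
Set AD = SRAS: 1364 − 9P = 11P − 1256, so 2620 = 20P and P = 131.
Then Y = 1364 − 9·131 = 185.

P = 131, Y = 185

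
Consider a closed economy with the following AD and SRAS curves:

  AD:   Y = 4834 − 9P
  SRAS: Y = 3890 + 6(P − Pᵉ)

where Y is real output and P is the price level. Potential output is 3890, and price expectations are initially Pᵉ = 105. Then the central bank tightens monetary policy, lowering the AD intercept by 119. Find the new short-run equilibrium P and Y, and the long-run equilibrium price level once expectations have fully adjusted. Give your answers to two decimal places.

Short run: P = 97.00, Y = 3842.00. Long run: P = 91.67.

AD shifts left: new AD is Y = 4715 − 9P. With Pᵉ = 105, SRAS is Y = 3260 + 6P.
Short run: 4715 − 9P = 3260 + 6P gives 1455 = 15P, so P = 97.00 and Y = 4715 − 9P = 3842.00.
Y = 3842.00 is below potential 3890; expectations adjust and SRAS shifts right until Y = 3890.
Long run: on the new AD curve, 3890 = 4715 − 9P gives P = 91.67.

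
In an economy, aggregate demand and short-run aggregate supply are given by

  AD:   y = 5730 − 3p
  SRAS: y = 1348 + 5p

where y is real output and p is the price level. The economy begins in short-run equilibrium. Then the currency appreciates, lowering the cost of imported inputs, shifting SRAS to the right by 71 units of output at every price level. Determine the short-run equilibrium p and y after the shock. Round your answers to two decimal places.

This is a positive supply shock: SRAS shifts right.
New SRAS: y = 1419 + 5p.
Set AD = SRAS: 5730 − 3p = 1419 + 5p, so 4311 = 8p and p = 538.88.
Substituting into AD, y = 4113.38.

p = 538.88, y = 4113.38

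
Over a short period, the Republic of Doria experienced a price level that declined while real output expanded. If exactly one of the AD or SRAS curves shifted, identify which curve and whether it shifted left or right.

SRAS shifted right

P fell and Y rose. An AD shift moves P and Y in the same direction; an SRAS shift moves them in opposite directions.
Here P and Y moved in opposite directions, so the SRAS curve shifted.
Since Y rose, SRAS shifted right.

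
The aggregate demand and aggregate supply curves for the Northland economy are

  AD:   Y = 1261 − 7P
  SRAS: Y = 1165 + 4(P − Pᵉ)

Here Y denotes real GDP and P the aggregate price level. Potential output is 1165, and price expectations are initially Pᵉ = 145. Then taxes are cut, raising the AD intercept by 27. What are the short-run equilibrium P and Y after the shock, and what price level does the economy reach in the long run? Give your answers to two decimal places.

Short run: P = 63.91, Y = 840.64. Long run: P = 17.57.

AD shifts right: new AD is Y = 1288 − 7P. With Pᵉ = 145, SRAS is Y = 585 + 4P.
Short run: 1288 − 7P = 585 + 4P gives 703 = 11P, so P = 63.91 and Y = 1288 − 7P = 840.64.
Y = 840.64 is below potential 1165; expectations adjust and SRAS shifts right until Y = 1165.
Long run: on the new AD curve, 1165 = 1288 − 7P gives P = 17.57.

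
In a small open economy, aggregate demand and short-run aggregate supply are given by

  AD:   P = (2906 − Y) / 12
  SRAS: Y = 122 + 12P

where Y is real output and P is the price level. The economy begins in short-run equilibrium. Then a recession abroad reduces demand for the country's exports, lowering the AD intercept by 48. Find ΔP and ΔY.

ΔP = -2, ΔY = -24

This is a negative demand shock: AD shifts left.
New AD: Y = 2858 − 12P.
Set AD = SRAS: 2858 − 12P = 122 + 12P, so 2736 = 24P and P = 114.
Y = 2858 − 12·114 = 1490.
Initially P = 116, Y = 1514, so ΔP = -2 and ΔY = -24.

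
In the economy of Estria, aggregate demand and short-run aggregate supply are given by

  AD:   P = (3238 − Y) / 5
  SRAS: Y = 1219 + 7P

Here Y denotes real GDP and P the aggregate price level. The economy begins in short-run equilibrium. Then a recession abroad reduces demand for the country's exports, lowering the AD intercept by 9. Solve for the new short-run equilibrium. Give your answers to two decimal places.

This is a negative demand shock: AD shifts left.
New AD: Y = 3229 − 5P.
Set AD = SRAS: 3229 − 5P = 1219 + 7P, so 2010 = 12P and P = 167.50.
Substituting into AD, Y = 2391.50.

P = 167.50, Y = 2391.50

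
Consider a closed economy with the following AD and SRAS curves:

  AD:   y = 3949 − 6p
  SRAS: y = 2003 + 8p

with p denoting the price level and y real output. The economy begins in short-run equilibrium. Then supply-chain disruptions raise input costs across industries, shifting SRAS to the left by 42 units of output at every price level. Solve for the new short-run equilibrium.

p = 142, y = 3097

This is a negative supply shock: SRAS shifts left.
New SRAS: y = 1961 + 8p.
Set AD = SRAS: 3949 − 6p = 1961 + 8p, so 1988 = 14p and p = 142.
y = 3949 − 6·142 = 3097.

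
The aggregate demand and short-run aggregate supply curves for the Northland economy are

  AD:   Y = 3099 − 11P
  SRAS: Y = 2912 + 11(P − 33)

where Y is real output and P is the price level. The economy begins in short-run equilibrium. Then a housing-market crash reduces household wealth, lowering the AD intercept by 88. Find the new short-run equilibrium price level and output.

P = 21, Y = 2780

This is a negative demand shock: AD shifts left.
New AD: Y = 3011 − 11P.
SRAS can be written Y = 2549 + 11P.
Set AD = SRAS: 3011 − 11P = 2549 + 11P, so 462 = 22P and P = 21.
Y = 3011 − 11·21 = 2780.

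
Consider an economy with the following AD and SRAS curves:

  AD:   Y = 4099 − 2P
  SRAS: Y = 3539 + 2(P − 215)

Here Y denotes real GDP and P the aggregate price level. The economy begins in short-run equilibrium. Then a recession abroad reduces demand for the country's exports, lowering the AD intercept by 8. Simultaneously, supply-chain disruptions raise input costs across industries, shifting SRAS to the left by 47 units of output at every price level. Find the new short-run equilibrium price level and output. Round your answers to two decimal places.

P = 257.25, Y = 3576.50

After both shocks: AD is Y = 4091 − 2P and SRAS is Y = 3062 + 2P.
Setting them equal: 1029 = 4P, so P = 257.25.
Substituting into AD, Y = 3576.50.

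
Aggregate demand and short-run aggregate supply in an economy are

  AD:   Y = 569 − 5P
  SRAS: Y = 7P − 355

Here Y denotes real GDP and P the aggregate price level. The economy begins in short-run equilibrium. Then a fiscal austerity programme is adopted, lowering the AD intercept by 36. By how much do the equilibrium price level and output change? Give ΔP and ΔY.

ΔP = -3, ΔY = -21

This is a negative demand shock: AD shifts left.
New AD: Y = 533 − 5P.
Set AD = SRAS: 533 − 5P = 7P − 355, so 888 = 12P and P = 74.
Y = 533 − 5·74 = 163.
Initially P = 77, Y = 184, so ΔP = -3 and ΔY = -21.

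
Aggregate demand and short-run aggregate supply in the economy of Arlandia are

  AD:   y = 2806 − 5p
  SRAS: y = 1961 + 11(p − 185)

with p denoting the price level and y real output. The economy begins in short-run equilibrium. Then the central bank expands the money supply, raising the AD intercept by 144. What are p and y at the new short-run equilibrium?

p = 189, y = 2005

This is a positive demand shock: AD shifts right.
New AD: y = 2950 − 5p.
SRAS can be written y = 11p − 74.
Set AD = SRAS: 2950 − 5p = 11p − 74, so 3024 = 16p and p = 189.
y = 2950 − 5·189 = 2005.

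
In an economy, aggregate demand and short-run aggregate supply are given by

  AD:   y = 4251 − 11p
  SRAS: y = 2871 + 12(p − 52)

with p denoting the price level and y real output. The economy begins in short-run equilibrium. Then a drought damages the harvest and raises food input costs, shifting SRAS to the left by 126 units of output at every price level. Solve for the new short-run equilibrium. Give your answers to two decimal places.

This is a negative supply shock: SRAS shifts left.
New SRAS: y = 2121 + 12p.
Set AD = SRAS: 4251 − 11p = 2121 + 12p, so 2130 = 23p and p = 92.61.
Substituting into AD, y = 3232.30.

p = 92.61, y = 3232.30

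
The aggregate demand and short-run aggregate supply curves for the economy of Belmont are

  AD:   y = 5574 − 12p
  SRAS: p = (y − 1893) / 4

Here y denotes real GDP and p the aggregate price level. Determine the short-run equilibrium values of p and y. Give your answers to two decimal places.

p = 230.06, y = 2813.25

Rearrange SRAS to y = 1893 + 4p.
Set AD = SRAS: 5574 − 12p = 1893 + 4p, so 3681 = 16p and p = 230.06.
Substituting into AD, y = 5574 − 12p = 2813.25.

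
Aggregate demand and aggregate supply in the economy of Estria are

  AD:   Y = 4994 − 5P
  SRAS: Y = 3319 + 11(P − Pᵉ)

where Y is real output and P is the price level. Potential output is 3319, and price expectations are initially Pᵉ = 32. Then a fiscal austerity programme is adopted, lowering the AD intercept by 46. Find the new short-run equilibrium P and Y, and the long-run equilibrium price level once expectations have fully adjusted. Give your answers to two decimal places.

Short run: P = 123.81, Y = 4328.94. Long run: P = 325.80.

AD shifts left: new AD is Y = 4948 − 5P. With Pᵉ = 32, SRAS is Y = 2967 + 11P.
Short run: 4948 − 5P = 2967 + 11P gives 1981 = 16P, so P = 123.81 and Y = 4948 − 5P = 4328.94.
Y = 4328.94 is above potential 3319; expectations adjust and SRAS shifts left until Y = 3319.
Long run: on the new AD curve, 3319 = 4948 − 5P gives P = 325.80.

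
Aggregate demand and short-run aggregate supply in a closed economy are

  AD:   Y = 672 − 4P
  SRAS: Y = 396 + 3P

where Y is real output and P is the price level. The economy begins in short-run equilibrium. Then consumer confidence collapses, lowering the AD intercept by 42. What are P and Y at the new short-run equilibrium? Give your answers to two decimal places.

This is a negative demand shock: AD shifts left.
New AD: Y = 630 − 4P.
Set AD = SRAS: 630 − 4P = 396 + 3P, so 234 = 7P and P = 33.43.
Substituting into AD, Y = 496.29.

P = 33.43, Y = 496.29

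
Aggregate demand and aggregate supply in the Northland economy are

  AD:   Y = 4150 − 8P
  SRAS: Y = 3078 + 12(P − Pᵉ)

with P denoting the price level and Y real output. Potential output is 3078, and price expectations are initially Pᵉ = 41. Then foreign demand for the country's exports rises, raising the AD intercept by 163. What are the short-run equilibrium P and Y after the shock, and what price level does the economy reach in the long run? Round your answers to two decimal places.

AD shifts right: new AD is Y = 4313 − 8P. With Pᵉ = 41, SRAS is Y = 2586 + 12P.
Short run: 4313 − 8P = 2586 + 12P gives 1727 = 20P, so P = 86.35 and Y = 4313 − 8P = 3622.20.
Y = 3622.20 is above potential 3078; expectations adjust and SRAS shifts left until Y = 3078.
Long run: on the new AD curve, 3078 = 4313 − 8P gives P = 154.38.

Short run: P = 86.35, Y = 3622.20. Long run: P = 154.38.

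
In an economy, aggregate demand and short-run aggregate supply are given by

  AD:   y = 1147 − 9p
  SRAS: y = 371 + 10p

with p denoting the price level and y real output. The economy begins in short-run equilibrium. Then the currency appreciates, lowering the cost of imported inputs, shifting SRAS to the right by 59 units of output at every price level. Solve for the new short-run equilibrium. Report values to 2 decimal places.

p = 37.74, y = 807.37

This is a positive supply shock: SRAS shifts right.
New SRAS: y = 430 + 10p.
Set AD = SRAS: 1147 − 9p = 430 + 10p, so 717 = 19p and p = 37.74.
Substituting into AD, y = 807.37.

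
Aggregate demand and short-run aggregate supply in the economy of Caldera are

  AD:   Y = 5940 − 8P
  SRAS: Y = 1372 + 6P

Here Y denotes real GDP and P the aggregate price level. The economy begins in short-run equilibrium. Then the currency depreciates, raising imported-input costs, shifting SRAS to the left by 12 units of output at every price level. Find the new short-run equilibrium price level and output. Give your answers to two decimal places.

P = 327.14, Y = 3322.86

This is a negative supply shock: SRAS shifts left.
New SRAS: Y = 1360 + 6P.
Set AD = SRAS: 5940 − 8P = 1360 + 6P, so 4580 = 14P and P = 327.14.
Substituting into AD, Y = 3322.86.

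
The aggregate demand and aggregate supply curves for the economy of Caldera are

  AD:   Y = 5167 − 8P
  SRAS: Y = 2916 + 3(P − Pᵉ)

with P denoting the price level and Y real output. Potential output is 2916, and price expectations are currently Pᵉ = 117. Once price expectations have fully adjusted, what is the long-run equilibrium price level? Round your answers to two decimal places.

Short run: with Pᵉ = 117, SRAS is Y = 2565 + 3P. Setting AD = SRAS gives 2602 = 11P, so P = 236.55 and Y = 5167 − 8P = 3274.64.
Output 3274.64 is above potential 2916, so over time expected prices rise and SRAS shifts left until Y returns to 2916.
Long run: Y = 2916 on the AD curve gives 2916 = 5167 − 8P, so P = 281.38.

Long-run P = 281.38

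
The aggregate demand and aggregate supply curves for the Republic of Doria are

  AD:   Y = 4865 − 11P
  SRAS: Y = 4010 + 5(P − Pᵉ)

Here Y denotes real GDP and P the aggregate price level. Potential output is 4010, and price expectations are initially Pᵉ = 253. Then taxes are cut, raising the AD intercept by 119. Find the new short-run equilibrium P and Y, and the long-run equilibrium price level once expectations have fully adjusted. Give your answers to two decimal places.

AD shifts right: new AD is Y = 4984 − 11P. With Pᵉ = 253, SRAS is Y = 2745 + 5P.
Short run: 4984 − 11P = 2745 + 5P gives 2239 = 16P, so P = 139.94 and Y = 4984 − 11P = 3444.69.
Y = 3444.69 is below potential 4010; expectations adjust and SRAS shifts right until Y = 4010.
Long run: on the new AD curve, 4010 = 4984 − 11P gives P = 88.55.

Short run: P = 139.94, Y = 3444.69. Long run: P = 88.55.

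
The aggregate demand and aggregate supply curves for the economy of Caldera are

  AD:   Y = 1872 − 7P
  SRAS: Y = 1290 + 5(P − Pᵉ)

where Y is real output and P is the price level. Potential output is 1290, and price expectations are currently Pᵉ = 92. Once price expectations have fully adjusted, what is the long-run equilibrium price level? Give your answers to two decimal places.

Long-run P = 83.14

Short run: with Pᵉ = 92, SRAS is Y = 830 + 5P. Setting AD = SRAS gives 1042 = 12P, so P = 86.83 and Y = 1872 − 7P = 1264.17.
Output 1264.17 is below potential 1290, so over time expected prices fall and SRAS shifts right until Y returns to 1290.
Long run: Y = 1290 on the AD curve gives 1290 = 1872 − 7P, so P = 83.14.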